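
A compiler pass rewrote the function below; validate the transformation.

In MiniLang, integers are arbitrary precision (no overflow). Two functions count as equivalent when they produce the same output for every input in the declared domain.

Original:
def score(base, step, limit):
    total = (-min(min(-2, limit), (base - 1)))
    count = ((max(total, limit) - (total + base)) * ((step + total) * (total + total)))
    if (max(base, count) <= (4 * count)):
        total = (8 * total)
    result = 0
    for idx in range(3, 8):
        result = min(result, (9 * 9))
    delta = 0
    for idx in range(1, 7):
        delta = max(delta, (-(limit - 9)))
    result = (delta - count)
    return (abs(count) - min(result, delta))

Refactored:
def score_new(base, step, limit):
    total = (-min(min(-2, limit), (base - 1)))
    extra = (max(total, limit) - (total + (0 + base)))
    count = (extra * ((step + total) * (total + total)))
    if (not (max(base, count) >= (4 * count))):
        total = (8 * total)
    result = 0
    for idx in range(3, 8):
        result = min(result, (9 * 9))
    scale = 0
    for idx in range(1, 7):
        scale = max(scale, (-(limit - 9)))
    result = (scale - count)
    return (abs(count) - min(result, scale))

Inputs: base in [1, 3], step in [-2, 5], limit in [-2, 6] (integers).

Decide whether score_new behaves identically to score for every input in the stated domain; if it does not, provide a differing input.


There is a behavioral-looking edit here, yet the outcome never shifts on this domain.
One worked example (base=1, step=-2, limit=3) — score: total becomes 2; next count becomes 0; next (max(base, count) <= (4 * count)) evaluates to false; next result becomes 0; next at idx=3:; next result becomes 0; next at idx=4:; next result becomes 0; next at idx=5:; next result becomes 0; next at idx=6:; next result becomes 0; next at idx=7:; next result becomes 0; next delta becomes 0; next at idx=1:; next delta becomes 6; next at idx=2:; next delta becomes 6; next at idx=3:; next delta becomes 6; next at idx=4:; next delta becomes 6; next at idx=5:; next delta becomes 6; next at idx=6:; next delta becomes 6; next result becomes 6; next final value -6; score_new: total becomes 2; next extra becomes 0; next count becomes 0; next (not (max(base, count) >= (4 * count))) evaluates to false; next result becomes 0; next at idx=3:; next result becomes 0; next at idx=4:; next result becomes 0; next at idx=5:; next result becomes 0; next at idx=6:; next result becomes 0; next at idx=7:; next result becomes 0; next scale becomes 0; next at idx=1:; next scale becomes 6; next at idx=2:; next scale becomes 6; next at idx=3:; next scale becomes 6; next at idx=4:; next scale becomes 6; next at idx=5:; next scale becomes 6; next at idx=6:; next scale becomes 6; next result becomes 6; next final value -6; agreement on -6.
Sweeping the whole domain (216 inputs) finds no disagreement.
verdict: equivalent


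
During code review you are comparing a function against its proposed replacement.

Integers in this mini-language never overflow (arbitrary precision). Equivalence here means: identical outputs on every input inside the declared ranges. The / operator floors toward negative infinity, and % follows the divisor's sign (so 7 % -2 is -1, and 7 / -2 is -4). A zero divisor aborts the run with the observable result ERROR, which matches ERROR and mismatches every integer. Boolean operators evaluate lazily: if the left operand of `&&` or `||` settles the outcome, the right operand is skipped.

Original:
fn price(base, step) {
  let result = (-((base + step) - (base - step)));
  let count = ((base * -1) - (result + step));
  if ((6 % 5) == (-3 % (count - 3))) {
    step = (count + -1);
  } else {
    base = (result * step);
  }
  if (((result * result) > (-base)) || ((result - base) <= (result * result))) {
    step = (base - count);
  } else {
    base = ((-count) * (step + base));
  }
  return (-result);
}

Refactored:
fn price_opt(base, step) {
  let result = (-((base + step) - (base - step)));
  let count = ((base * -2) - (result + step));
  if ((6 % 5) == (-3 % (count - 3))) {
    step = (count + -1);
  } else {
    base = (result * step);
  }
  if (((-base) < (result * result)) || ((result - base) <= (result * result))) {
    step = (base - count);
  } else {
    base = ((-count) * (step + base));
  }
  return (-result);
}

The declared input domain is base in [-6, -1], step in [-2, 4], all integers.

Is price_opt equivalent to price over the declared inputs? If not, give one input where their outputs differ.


base=-5, step=-2 yields ERROR from price but -4 from price_opt.
verdict: not equivalent; witness: base=-5, step=-2


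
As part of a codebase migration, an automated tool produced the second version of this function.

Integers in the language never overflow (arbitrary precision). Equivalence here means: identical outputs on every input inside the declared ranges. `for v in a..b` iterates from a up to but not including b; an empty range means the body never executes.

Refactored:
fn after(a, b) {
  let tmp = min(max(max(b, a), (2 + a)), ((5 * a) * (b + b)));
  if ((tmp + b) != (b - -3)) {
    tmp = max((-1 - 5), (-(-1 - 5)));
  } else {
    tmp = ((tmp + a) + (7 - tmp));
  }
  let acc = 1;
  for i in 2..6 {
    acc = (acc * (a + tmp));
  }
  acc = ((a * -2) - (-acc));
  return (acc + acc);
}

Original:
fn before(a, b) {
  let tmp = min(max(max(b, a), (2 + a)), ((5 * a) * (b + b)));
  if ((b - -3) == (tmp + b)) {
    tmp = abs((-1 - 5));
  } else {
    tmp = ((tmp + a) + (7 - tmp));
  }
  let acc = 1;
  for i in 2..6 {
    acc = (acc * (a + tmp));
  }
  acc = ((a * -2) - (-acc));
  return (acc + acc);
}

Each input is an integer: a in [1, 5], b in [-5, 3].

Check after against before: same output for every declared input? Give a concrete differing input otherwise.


These are not equivalent — on a=1, b=-5 the outputs split (13118 vs 4798).
before: tmp becomes -50; next ((b - -3) == (tmp + b)) evaluates to false; next tmp becomes 8; next acc becomes 1; next at i=2:; next acc becomes 9; next at i=3:; next acc becomes 81; next at i=4:; next acc becomes 729; next at i=5:; next acc becomes 6561; next acc becomes 6559; next final value 13118
after: tmp becomes -50; next ((tmp + b) != (b - -3)) evaluates to true; next tmp becomes 6; next acc becomes 1; next at i=2:; next acc becomes 7; next at i=3:; next acc becomes 49; next at i=4:; next acc becomes 343; next at i=5:; next acc becomes 2401; next acc becomes 2399; next final value 4798
verdict: not equivalent; witness: a=1, b=-5


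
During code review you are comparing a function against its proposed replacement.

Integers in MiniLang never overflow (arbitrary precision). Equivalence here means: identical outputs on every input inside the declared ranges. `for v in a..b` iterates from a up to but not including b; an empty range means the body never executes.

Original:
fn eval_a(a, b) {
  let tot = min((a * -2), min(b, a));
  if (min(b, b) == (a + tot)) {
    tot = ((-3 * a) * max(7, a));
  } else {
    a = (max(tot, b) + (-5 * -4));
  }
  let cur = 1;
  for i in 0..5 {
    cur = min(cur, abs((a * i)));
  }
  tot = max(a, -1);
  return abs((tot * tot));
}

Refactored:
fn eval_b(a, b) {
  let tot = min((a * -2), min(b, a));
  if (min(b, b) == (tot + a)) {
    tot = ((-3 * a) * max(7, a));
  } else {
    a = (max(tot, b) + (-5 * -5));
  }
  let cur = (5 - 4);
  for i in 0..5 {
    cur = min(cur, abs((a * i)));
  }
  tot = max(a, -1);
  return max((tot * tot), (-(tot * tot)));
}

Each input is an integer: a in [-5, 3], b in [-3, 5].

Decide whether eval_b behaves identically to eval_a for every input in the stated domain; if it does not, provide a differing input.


At a=-5, b=-3: eval_a gives 289, eval_b gives 484.
verdict: not equivalent; witness: a=-5, b=-3


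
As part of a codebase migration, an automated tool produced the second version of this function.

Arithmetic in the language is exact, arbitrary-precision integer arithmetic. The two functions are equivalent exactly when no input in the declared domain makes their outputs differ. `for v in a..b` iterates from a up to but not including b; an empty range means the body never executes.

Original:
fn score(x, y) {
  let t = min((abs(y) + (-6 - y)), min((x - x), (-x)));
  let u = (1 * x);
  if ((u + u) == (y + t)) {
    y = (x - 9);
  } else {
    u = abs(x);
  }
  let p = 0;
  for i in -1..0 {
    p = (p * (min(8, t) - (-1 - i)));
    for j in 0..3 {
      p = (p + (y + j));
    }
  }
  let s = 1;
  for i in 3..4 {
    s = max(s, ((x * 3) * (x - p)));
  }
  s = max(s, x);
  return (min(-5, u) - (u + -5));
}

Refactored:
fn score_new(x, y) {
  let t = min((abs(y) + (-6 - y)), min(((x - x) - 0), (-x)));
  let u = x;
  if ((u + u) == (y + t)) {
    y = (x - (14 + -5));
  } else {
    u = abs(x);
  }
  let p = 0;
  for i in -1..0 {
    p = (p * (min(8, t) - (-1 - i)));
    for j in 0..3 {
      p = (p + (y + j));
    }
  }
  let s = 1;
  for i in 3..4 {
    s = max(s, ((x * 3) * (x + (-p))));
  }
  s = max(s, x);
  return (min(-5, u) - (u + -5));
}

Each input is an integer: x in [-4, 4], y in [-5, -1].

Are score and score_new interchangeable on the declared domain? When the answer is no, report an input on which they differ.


Comparing the listings, the differences include: constant usage differs; and arithmetic usage differs.
Spot check at x=-3, y=-5 — score: t becomes 0; next u becomes -3; next ((u + u) == (y + t)) evaluates to false; next u becomes 3; next p becomes 0; next at i=-1:; next p becomes 0; next at j=0:; next p becomes -5; next at j=1:; next p becomes -9; next at j=2:; next p becomes -12; next s becomes 1; next at i=3:; next s becomes 1; next s becomes 1; next final value -3. score_new: t becomes 0; next u becomes -3; next ((u + u) == (y + t)) evaluates to false; next u becomes 3; next p becomes 0; next at i=-1:; next p becomes 0; next at j=0:; next p becomes -5; next at j=1:; next p becomes -9; next at j=2:; next p becomes -12; next s becomes 1; next at i=3:; next s becomes 1; next s becomes 1; next final value -3. Both give -3.
Sweeping the whole domain (45 inputs) finds no disagreement.
verdict: equivalent


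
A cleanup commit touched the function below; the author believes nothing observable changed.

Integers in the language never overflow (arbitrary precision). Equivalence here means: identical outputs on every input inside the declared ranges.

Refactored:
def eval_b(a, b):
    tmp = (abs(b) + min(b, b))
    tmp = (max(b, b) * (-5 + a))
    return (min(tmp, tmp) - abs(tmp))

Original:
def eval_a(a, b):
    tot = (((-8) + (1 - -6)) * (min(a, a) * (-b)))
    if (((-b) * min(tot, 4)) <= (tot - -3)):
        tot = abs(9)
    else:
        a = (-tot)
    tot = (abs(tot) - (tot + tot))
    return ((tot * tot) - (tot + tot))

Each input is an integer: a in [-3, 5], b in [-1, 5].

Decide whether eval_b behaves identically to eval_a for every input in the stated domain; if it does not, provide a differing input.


Try a=-3, b=-1.
eval_a: tot=3, then (((-b) * min(tot, 4)) <= (tot - -3)) is true, then tot=9, then tot=-9, then returns 99
eval_b: tmp=0, then tmp=8, then returns 0
99 against 0: the behavior changed.
verdict: not equivalent; witness: a=-3, b=-1


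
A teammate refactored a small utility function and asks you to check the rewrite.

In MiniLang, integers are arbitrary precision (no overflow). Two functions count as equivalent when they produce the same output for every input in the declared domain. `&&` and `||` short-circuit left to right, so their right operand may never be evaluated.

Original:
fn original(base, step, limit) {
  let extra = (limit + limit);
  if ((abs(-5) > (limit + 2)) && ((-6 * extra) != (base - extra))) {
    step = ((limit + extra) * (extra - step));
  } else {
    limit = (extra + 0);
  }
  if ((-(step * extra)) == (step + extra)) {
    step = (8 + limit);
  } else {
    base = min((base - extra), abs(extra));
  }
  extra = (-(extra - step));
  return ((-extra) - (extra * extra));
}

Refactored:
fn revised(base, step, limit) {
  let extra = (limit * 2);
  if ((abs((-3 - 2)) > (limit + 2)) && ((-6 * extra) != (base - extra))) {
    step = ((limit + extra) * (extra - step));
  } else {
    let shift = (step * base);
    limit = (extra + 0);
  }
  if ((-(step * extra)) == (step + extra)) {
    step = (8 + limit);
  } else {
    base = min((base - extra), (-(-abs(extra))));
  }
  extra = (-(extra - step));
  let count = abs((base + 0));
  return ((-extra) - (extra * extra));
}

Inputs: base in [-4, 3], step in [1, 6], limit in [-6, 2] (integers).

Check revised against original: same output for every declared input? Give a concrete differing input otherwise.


This is a faithful refactor — min/max/abs usage differs; statement counts differ; constant usage differs; local variable names differ; arithmetic usage differs, but the computed results match everywhere.
Spot check at base=1, step=6, limit=1 — original: extra := 2 | ((abs(-5) > (limit + 2)) && ((-6 * extra) != (base - extra))): true | step := -12 | ((-(step * extra)) == (step + extra)): false | base := -1 | extra := -14 | result -182. revised: extra := 2 | ((abs((-3 - 2)) > (limit + 2)) && ((-6 * extra) != (base - extra))): true | step := -12 | ((-(step * extra)) == (step + extra)): false | base := -1 | extra := -14 | count := 1 | result -182. Both give -182.
Across all 432 domain points the two functions coincide.
verdict: equivalent


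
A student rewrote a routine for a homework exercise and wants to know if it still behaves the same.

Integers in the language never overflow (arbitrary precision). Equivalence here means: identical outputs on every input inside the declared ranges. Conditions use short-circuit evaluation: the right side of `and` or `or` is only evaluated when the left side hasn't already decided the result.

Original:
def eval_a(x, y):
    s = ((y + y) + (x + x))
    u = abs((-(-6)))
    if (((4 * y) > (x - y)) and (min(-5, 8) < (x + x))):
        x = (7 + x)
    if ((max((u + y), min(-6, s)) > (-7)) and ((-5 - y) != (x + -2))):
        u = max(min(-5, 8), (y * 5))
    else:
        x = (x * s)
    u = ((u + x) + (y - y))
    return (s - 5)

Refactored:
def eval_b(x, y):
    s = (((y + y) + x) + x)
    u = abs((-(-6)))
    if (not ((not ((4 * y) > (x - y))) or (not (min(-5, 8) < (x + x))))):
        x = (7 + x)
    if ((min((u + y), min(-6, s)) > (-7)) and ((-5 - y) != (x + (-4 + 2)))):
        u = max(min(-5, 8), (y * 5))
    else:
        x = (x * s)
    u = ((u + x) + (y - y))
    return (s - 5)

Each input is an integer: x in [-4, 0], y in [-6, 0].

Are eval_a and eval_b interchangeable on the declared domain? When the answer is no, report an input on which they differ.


Equivalent. The suspicious edit (`max((u + y), min(-6, s))` became `min((u + y), min(-6, s))`) never changes the result for any input inside the declared domain.
Every one of the 35 inputs gives matching results.
As a probe, take x=0, y=0: eval_a runs s becomes 0; next u becomes 6; next (((4 * y) > (x - y)) and (min(-5, 8) < (x + x))) evaluates to false; next ((max((u + y), min(-6, s)) > (-7)) and ((-5 - y) != (x + -2))) evaluates to true; next u becomes 0; next u becomes 0; next final value -5; eval_b runs s becomes 0; next u becomes 6; next (not ((not ((4 * y) > (x - y))) or (not (min(-5, 8) < (x + x))))) evaluates to false; next ((min((u + y), min(-6, s)) > (-7)) and ((-5 - y) != (x + (-4 + 2)))) evaluates to true; next u becomes 0; next u becomes 0; next final value -5; both end at -5.
verdict: equivalent


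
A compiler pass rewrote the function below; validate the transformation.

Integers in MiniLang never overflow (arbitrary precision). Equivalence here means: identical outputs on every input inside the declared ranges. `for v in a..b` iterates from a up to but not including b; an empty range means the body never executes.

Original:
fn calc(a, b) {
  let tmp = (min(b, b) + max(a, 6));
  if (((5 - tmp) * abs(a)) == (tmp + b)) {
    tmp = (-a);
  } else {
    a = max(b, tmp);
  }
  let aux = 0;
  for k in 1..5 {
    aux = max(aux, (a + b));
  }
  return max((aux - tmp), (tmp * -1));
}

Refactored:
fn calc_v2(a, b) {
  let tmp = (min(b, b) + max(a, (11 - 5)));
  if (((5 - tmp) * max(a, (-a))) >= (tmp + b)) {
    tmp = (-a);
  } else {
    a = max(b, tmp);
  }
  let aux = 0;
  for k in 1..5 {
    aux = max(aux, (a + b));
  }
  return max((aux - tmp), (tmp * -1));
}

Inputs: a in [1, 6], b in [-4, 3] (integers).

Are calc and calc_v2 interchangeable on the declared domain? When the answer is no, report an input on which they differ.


Try a=1, b=-4.
calc: tmp := 2 | (((5 - tmp) * abs(a)) == (tmp + b)): false | a := 2 | aux := 0 | iter k=1: | aux := 0 | iter k=2: | aux := 0 | iter k=3: | aux := 0 | iter k=4: | aux := 0 | result -2
calc_v2: tmp := 2 | (((5 - tmp) * max(a, (-a))) >= (tmp + b)): true | tmp := -1 | aux := 0 | iter k=1: | aux := 0 | iter k=2: | aux := 0 | iter k=3: | aux := 0 | iter k=4: | aux := 0 | result 1
-2 and 1 differ, so these are not the same function on this domain.
verdict: not equivalent; witness: a=1, b=-4


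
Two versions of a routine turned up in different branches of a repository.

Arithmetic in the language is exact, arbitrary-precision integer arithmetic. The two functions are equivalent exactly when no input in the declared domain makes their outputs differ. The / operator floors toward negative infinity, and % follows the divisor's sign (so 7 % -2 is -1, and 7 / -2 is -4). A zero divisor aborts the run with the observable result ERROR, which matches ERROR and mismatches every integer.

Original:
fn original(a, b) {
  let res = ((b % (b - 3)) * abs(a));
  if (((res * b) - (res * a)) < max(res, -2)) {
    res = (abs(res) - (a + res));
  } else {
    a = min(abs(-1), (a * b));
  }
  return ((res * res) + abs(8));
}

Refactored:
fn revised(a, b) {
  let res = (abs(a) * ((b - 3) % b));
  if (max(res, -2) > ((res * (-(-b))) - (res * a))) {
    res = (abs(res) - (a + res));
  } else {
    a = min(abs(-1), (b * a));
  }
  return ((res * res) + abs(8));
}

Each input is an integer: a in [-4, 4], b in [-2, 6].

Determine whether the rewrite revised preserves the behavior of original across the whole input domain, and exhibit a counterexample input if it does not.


Evaluate both at a=-4, b=-2.
original: res becomes -8; next (((res * b) - (res * a)) < max(res, -2)) evaluates to true; next res becomes 20; next final value 408
revised: res becomes -4; next (max(res, -2) > ((res * (-(-b))) - (res * a))) evaluates to true; next res becomes 12; next final value 152
408 against 152: the behavior changed.
verdict: not equivalent; witness: a=-4, b=-2


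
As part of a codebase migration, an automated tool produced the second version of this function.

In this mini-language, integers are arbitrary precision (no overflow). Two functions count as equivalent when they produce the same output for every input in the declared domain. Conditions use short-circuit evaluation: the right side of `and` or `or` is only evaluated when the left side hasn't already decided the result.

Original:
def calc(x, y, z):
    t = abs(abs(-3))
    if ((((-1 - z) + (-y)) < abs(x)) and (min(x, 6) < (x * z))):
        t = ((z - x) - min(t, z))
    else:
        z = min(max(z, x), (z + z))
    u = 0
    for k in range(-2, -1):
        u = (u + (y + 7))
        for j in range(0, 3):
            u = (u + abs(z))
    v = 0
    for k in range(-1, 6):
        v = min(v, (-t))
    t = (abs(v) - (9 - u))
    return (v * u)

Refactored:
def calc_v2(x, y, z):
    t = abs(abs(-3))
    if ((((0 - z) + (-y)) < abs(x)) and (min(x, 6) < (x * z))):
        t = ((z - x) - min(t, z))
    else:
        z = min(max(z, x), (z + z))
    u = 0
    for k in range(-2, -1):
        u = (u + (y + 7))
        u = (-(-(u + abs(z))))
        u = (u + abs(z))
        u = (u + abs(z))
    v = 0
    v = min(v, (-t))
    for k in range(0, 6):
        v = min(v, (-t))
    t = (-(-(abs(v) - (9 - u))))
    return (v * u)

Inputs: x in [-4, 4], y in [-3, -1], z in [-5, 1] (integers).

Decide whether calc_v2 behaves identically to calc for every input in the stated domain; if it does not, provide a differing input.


These are not equivalent — on x=-4, y=-3, z=-1 the outputs split (-28 vs -30).
calc: t=3, then ((((-1 - z) + (-y)) < abs(x)) and (min(x, 6) < (x * z))) is true, then t=4, then u=0, then (k=-2), then u=4, then (j=0), then u=5, then (j=1), then u=6, then (j=2), then u=7, then v=0, then (k=-1), then v=-4, then (k=0), then v=-4, then (k=1), then v=-4, then (k=2), then v=-4, then (k=3), then v=-4, then (k=4), then v=-4, then (k=5), then v=-4, then t=2, then returns -28
calc_v2: t=3, then ((((0 - z) + (-y)) < abs(x)) and (min(x, 6) < (x * z))) is false, then z=-2, then u=0, then (k=-2), then u=4, then u=6, then u=8, then u=10, then v=0, then v=-3, then (k=0), then v=-3, then (k=1), then v=-3, then (k=2), then v=-3, then (k=3), then v=-3, then (k=4), then v=-3, then (k=5), then v=-3, then t=4, then returns -30
verdict: not equivalent; witness: x=-4, y=-3, z=-1


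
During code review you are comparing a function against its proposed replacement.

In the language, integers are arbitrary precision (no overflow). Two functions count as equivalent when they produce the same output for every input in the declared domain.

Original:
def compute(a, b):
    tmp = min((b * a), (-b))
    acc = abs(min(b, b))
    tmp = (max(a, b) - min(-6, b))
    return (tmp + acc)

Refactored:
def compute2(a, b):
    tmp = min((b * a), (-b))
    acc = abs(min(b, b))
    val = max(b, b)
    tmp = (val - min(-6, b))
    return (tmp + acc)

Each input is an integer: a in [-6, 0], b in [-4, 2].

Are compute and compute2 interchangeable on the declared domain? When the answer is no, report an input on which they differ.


Take a=-3, b=-4.
compute: tmp := 4 | acc := 4 | tmp := 3 | result 7
compute2: tmp := 4 | acc := 4 | val := -4 | tmp := 2 | result 6
7 vs 6 — the two versions disagree here.
verdict: not equivalent; witness: a=-3, b=-4


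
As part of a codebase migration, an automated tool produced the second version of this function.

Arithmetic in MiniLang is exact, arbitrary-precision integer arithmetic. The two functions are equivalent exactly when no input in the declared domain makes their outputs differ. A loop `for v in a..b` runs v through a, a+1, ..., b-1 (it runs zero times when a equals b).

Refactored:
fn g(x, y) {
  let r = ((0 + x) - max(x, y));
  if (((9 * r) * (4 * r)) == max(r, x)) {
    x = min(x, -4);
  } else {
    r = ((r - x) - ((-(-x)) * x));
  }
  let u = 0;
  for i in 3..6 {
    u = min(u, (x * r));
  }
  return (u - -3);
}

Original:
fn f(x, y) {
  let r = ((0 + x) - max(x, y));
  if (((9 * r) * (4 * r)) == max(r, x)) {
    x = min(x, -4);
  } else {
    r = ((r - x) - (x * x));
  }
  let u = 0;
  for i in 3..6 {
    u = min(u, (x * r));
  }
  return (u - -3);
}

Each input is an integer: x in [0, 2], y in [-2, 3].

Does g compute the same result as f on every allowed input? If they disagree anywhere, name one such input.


Comparing the listings, the differences include: same computation, different form.
As a probe, take x=2, y=3: f runs r = -1; (((9 * r) * (4 * r)) == max(r, x)) -> false; r = -7; u = 0; [i=3]; u = -14; [i=4]; u = -14; [i=5]; u = -14; return -11; g runs r = -1; (((9 * r) * (4 * r)) == max(r, x)) -> false; r = -7; u = 0; [i=3]; u = -14; [i=4]; u = -14; [i=5]; u = -14; return -11; both end at -11.
Sweeping the whole domain (18 inputs) finds no disagreement.
verdict: equivalent


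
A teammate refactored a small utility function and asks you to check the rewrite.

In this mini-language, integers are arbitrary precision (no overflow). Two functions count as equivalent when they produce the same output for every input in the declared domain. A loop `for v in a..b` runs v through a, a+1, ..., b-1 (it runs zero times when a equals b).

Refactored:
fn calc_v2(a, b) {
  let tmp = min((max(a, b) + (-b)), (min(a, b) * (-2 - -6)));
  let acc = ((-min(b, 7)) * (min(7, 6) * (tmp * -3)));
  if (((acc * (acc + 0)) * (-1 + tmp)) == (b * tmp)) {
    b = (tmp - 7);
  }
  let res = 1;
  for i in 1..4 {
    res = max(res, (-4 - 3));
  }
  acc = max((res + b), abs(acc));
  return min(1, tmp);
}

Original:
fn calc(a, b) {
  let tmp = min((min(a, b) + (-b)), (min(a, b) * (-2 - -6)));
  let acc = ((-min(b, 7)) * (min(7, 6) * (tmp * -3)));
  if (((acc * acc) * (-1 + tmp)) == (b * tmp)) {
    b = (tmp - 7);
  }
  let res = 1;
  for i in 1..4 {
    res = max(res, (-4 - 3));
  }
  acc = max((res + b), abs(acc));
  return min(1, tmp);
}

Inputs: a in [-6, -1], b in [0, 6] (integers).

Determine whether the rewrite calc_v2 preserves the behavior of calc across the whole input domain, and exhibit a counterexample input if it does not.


On input a=-1, b=4, calc returns -5 while calc_v2 returns -4.
verdict: not equivalent; witness: a=-1, b=4


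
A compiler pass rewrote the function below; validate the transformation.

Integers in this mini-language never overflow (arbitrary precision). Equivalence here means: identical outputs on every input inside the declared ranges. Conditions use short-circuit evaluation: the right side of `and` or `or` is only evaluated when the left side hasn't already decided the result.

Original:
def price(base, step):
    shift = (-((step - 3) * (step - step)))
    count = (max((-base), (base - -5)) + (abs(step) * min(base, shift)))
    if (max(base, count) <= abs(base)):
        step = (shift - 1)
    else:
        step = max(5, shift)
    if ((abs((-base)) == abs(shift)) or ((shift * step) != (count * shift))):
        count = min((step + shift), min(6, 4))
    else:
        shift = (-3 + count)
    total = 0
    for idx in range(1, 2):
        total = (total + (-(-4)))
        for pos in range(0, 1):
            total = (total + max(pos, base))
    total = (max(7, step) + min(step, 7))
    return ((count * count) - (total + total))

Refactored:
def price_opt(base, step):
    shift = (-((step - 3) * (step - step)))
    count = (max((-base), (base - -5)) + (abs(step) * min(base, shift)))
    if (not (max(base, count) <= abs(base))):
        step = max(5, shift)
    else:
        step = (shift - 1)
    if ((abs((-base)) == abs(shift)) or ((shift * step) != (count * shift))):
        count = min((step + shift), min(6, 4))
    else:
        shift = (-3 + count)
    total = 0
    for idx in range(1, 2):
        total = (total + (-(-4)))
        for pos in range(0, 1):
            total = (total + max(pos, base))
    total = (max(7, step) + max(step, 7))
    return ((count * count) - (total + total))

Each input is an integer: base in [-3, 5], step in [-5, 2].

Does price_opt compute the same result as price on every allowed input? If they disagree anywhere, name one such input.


base=-3, step=-5 yields 132 from price but 116 from price_opt.
verdict: not equivalent; witness: base=-3, step=-5


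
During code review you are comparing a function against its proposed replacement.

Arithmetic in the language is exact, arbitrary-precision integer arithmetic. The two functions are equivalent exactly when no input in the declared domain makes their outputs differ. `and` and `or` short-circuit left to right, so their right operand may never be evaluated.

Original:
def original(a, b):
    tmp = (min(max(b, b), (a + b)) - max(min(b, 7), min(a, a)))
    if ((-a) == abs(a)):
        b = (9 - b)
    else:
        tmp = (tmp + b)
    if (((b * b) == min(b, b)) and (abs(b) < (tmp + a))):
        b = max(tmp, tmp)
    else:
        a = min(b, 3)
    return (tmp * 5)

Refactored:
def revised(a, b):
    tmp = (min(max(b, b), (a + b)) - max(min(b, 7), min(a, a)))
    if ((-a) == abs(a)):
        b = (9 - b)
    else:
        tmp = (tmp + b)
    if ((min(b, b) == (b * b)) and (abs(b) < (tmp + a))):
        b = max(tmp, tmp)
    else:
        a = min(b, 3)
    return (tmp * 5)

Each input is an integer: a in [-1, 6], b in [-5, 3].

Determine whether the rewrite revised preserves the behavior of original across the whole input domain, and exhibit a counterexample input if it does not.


Side by side, the visible changes include: same computation, different form.
Tracing a=0, b=3: original: tmp := 0 | ((-a) == abs(a)): true | b := 6 | (((b * b) == min(b, b)) and (abs(b) < (tmp + a))): false | a := 3 | result 0 | revised: tmp := 0 | ((-a) == abs(a)): true | b := 6 | ((min(b, b) == (b * b)) and (abs(b) < (tmp + a))): false | a := 3 | result 0 — matching result 0.
Every one of the 72 inputs gives matching results.
verdict: equivalent


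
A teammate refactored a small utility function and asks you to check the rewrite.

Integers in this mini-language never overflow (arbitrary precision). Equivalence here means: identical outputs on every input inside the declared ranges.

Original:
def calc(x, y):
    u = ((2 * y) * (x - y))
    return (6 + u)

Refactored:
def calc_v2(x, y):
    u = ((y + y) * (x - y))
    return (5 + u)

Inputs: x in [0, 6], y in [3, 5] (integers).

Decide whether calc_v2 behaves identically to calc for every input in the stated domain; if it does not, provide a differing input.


On input x=0, y=3, calc returns -12 while calc_v2 returns -13.
verdict: not equivalent; witness: x=0, y=3


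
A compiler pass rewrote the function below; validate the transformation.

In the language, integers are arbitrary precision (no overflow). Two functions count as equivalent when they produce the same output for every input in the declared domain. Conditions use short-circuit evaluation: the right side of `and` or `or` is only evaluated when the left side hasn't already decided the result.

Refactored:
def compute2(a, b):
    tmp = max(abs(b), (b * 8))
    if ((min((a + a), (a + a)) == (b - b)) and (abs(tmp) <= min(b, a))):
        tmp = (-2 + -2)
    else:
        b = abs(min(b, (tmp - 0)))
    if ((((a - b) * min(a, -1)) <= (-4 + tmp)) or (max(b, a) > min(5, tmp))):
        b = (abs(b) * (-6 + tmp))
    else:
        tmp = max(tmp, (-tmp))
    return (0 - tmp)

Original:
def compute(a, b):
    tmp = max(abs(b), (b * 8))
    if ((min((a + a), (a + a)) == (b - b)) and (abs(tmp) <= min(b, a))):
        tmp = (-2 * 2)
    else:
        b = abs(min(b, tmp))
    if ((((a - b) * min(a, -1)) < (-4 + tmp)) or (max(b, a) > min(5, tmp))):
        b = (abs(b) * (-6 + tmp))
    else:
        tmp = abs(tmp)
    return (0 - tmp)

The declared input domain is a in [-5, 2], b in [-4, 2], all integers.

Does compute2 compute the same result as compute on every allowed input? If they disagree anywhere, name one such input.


Equivalent. The one real change (`(((a - b) * min(a, -1)) < (-4 + tmp))` became `(((a - b) * min(a, -1)) <= (-4 + tmp))`) has no effect anywhere in the declared ranges.
Checked all 56 inputs in the declared domain: the outputs agree on every one.
Spot check at a=0, b=-1 — compute: tmp = 1; ((min((a + a), (a + a)) == (b - b)) and (abs(tmp) <= min(b, a))) -> false; b = 1; ((((a - b) * min(a, -1)) < (-4 + tmp)) or (max(b, a) > min(5, tmp))) -> false; tmp = 1; return -1. compute2: tmp = 1; ((min((a + a), (a + a)) == (b - b)) and (abs(tmp) <= min(b, a))) -> false; b = 1; ((((a - b) * min(a, -1)) <= (-4 + tmp)) or (max(b, a) > min(5, tmp))) -> false; tmp = 1; return -1. Both give -1.
verdict: equivalent


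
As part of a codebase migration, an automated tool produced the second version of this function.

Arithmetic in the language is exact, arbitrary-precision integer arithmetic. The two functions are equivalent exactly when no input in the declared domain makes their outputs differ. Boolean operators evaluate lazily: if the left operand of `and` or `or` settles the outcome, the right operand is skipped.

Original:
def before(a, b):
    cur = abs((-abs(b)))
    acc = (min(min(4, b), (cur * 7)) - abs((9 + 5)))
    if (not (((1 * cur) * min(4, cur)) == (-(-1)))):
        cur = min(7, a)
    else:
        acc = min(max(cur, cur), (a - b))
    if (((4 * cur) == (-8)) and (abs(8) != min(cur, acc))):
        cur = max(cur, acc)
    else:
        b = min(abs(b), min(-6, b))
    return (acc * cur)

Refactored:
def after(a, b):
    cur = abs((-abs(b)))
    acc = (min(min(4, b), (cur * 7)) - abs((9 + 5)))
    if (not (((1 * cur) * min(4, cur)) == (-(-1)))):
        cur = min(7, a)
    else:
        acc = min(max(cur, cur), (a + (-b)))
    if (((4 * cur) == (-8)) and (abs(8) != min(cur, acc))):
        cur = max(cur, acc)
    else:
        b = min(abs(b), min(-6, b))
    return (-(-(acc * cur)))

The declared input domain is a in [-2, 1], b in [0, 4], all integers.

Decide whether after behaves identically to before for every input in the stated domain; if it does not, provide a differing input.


This is a faithful refactor — arithmetic usage differs, but the computed results match everywhere.
Tracing a=1, b=2: before: cur becomes 2; next acc becomes -12; next (not (((1 * cur) * min(4, cur)) == (-(-1)))) evaluates to true; next cur becomes 1; next (((4 * cur) == (-8)) and (abs(8) != min(cur, acc))) evaluates to false; next b becomes -6; next final value -12 | after: cur becomes 2; next acc becomes -12; next (not (((1 * cur) * min(4, cur)) == (-(-1)))) evaluates to true; next cur becomes 1; next (((4 * cur) == (-8)) and (abs(8) != min(cur, acc))) evaluates to false; next b becomes -6; next final value -12 — matching result -12.
Checked all 20 inputs in the declared domain: the outputs agree on every one.
verdict: equivalent


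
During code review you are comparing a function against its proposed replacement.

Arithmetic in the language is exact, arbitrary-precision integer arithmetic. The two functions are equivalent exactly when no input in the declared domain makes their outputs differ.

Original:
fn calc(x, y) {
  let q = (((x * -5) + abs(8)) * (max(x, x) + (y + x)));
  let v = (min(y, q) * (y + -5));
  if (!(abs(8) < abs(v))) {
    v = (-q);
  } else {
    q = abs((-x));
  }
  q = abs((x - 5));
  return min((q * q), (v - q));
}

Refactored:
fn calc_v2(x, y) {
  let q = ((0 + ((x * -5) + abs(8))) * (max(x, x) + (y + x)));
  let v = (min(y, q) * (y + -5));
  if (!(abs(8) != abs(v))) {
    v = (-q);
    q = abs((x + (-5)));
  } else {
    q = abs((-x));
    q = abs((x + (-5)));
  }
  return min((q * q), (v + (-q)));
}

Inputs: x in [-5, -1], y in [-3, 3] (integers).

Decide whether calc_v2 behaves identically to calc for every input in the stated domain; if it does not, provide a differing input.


The rewrite breaks on x=-1, y=3, where the results are -19 and -12.
calc: q := 13 | v := -6 | (!(abs(8) < abs(v))): true | v := -13 | q := 6 | result -19
calc_v2: q := 13 | v := -6 | (!(abs(8) != abs(v))): false | q := 1 | q := 6 | result -12
verdict: not equivalent; witness: x=-1, y=3


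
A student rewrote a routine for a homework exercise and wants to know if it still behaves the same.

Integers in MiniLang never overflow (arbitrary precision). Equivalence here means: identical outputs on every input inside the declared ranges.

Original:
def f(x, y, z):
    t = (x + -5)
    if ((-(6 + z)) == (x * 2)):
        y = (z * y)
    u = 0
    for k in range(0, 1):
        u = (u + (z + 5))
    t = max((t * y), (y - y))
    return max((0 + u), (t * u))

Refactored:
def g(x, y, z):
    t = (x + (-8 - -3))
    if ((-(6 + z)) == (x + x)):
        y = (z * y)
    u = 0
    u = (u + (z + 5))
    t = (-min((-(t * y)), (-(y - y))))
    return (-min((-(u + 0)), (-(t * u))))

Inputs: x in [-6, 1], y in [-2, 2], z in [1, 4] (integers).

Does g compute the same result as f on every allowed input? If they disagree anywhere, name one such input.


Changes here: constant usage differs, and local variable names differ, and statement counts differ, and min/max/abs usage differs, and loop structure differs, and arithmetic usage differs; the full 160-point sweep finds no disagreement.
verdict: equivalent


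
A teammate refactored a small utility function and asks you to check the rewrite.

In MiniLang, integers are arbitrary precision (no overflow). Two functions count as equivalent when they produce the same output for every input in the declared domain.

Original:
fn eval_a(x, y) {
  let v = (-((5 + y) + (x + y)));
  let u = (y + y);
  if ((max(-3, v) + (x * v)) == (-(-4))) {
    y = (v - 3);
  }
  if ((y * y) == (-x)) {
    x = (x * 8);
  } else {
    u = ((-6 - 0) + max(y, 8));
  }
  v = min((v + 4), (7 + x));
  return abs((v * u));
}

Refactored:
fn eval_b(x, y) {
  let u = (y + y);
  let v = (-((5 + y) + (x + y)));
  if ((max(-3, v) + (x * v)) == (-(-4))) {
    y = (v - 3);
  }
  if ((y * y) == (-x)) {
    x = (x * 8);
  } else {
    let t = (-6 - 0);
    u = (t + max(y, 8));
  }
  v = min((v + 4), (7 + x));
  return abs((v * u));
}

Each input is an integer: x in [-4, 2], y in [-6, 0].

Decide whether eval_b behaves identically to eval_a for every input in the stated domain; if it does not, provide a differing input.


Behavior is preserved: although statement counts differ; also local variable names differ, the outputs never diverge.
One worked example (x=2, y=-2) — eval_a: v = -3; u = -4; ((max(-3, v) + (x * v)) == (-(-4))) -> false; ((y * y) == (-x)) -> false; u = 2; v = 1; return 2; eval_b: u = -4; v = -3; ((max(-3, v) + (x * v)) == (-(-4))) -> false; ((y * y) == (-x)) -> false; t = -6; u = 2; v = 1; return 2; agreement on 2.
Across all 49 domain points the two functions coincide.
verdict: equivalent


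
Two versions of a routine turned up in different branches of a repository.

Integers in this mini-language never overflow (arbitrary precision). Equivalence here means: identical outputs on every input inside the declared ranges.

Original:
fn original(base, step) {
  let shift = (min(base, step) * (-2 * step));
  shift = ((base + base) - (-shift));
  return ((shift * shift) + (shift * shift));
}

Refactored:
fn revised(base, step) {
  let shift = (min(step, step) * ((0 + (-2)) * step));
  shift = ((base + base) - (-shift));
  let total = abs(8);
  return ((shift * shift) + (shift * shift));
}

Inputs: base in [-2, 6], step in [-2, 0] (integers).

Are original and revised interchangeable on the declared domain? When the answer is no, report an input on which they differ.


These are not equivalent — on base=-2, step=-1 the outputs split (128 vs 72).
original: shift becomes -4; next shift becomes -8; next final value 128
revised: shift becomes -2; next shift becomes -6; next total becomes 8; next final value 72
verdict: not equivalent; witness: base=-2, step=-1


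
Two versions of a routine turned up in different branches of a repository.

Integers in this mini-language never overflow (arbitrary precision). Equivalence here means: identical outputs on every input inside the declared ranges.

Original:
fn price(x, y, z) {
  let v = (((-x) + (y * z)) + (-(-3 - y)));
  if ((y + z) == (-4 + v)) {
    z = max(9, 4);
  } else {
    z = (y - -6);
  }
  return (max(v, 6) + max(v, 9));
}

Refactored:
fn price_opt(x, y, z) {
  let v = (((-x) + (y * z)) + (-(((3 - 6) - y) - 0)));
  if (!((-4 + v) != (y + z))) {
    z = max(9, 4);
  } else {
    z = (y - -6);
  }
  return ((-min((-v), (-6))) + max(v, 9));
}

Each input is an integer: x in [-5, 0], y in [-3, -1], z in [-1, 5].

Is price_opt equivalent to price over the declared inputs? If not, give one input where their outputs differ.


The two are interchangeable: comparison usage differs; also boolean connective usage differs; also arithmetic usage differs; also constant usage differs; also min/max/abs usage differs, and every declared input agrees.
As a probe, take x=0, y=-1, z=5: price runs v=-3, then ((y + z) == (-4 + v)) is false, then z=5, then returns 15; price_opt runs v=-3, then (!((-4 + v) != (y + z))) is false, then z=5, then returns 15; both end at 15.
Across all 126 domain points the two functions coincide.
verdict: equivalent


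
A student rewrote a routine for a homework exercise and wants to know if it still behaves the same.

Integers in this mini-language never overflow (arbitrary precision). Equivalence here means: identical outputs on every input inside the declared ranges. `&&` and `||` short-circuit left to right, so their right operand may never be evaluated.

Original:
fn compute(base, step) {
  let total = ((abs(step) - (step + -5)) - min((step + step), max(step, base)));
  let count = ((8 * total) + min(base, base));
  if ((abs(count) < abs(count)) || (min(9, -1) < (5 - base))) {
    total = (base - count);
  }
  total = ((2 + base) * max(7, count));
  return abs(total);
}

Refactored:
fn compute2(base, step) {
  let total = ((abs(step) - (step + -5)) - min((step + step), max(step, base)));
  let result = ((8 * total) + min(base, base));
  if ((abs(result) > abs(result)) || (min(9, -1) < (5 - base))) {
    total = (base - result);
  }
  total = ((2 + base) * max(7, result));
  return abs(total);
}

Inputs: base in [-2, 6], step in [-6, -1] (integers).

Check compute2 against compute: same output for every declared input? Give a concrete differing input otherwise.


This is a faithful refactor — local variable names differ, plus comparison usage differs, but the computed results match everywhere.
As a probe, take base=3, step=-2: compute runs total := 13 | count := 107 | ((abs(count) < abs(count)) || (min(9, -1) < (5 - base))): true | total := -104 | total := 535 | result 535; compute2 runs total := 13 | result := 107 | ((abs(result) > abs(result)) || (min(9, -1) < (5 - base))): true | total := -104 | total := 535 | result 535; both end at 535.
Across all 54 domain points the two functions coincide.
verdict: equivalent
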